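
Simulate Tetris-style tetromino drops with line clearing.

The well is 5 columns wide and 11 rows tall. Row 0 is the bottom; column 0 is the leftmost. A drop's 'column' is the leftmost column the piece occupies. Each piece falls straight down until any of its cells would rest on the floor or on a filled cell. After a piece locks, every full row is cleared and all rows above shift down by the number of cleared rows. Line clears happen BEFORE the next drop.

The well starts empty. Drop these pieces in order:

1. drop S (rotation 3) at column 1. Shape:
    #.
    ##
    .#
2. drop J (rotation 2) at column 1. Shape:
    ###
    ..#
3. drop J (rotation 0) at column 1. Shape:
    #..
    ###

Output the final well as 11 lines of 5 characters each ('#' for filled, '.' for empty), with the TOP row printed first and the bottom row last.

Drop 1: S rot3 at col 1 lands with bottom-row=0; cleared 0 line(s) (total 0); column heights now [0 3 2 0 0], max=3
Drop 2: J rot2 at col 1 lands with bottom-row=2; cleared 0 line(s) (total 0); column heights now [0 4 4 4 0], max=4
Drop 3: J rot0 at col 1 lands with bottom-row=4; cleared 0 line(s) (total 0); column heights now [0 6 5 5 0], max=6

Answer: .....
.....
.....
.....
.....
.#...
.###.
.###.
.#.#.
.##..
..#..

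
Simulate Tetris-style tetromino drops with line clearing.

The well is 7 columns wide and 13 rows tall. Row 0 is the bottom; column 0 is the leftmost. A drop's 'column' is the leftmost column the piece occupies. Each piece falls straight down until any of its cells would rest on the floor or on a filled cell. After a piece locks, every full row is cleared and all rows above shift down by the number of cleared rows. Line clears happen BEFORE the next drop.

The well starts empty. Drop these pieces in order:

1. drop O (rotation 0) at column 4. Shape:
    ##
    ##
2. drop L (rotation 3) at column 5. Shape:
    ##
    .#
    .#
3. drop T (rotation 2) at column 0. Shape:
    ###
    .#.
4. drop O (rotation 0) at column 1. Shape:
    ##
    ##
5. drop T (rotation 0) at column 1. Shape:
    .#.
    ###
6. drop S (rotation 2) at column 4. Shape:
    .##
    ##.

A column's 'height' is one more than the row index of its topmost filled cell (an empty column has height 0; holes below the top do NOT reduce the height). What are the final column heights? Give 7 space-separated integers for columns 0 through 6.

Drop 1: O rot0 at col 4 lands with bottom-row=0; cleared 0 line(s) (total 0); column heights now [0 0 0 0 2 2 0], max=2
Drop 2: L rot3 at col 5 lands with bottom-row=0; cleared 0 line(s) (total 0); column heights now [0 0 0 0 2 3 3], max=3
Drop 3: T rot2 at col 0 lands with bottom-row=0; cleared 0 line(s) (total 0); column heights now [2 2 2 0 2 3 3], max=3
Drop 4: O rot0 at col 1 lands with bottom-row=2; cleared 0 line(s) (total 0); column heights now [2 4 4 0 2 3 3], max=4
Drop 5: T rot0 at col 1 lands with bottom-row=4; cleared 0 line(s) (total 0); column heights now [2 5 6 5 2 3 3], max=6
Drop 6: S rot2 at col 4 lands with bottom-row=3; cleared 0 line(s) (total 0); column heights now [2 5 6 5 4 5 5], max=6

Answer: 2 5 6 5 4 5 5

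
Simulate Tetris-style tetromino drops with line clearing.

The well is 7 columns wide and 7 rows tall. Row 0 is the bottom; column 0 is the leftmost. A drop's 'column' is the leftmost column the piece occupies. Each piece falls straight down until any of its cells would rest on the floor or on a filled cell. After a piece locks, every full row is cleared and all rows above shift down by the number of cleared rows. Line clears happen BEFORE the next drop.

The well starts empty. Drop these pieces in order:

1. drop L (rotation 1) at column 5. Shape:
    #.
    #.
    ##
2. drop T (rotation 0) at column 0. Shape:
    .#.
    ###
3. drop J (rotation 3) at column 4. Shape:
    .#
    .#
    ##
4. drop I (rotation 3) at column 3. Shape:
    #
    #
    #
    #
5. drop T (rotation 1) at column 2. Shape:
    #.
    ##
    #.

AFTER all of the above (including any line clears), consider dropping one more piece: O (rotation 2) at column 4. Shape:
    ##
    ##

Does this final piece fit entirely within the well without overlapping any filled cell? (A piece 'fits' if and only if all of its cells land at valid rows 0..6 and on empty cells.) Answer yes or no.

Drop 1: L rot1 at col 5 lands with bottom-row=0; cleared 0 line(s) (total 0); column heights now [0 0 0 0 0 3 1], max=3
Drop 2: T rot0 at col 0 lands with bottom-row=0; cleared 0 line(s) (total 0); column heights now [1 2 1 0 0 3 1], max=3
Drop 3: J rot3 at col 4 lands with bottom-row=3; cleared 0 line(s) (total 0); column heights now [1 2 1 0 4 6 1], max=6
Drop 4: I rot3 at col 3 lands with bottom-row=0; cleared 0 line(s) (total 0); column heights now [1 2 1 4 4 6 1], max=6
Drop 5: T rot1 at col 2 lands with bottom-row=3; cleared 0 line(s) (total 0); column heights now [1 2 6 5 4 6 1], max=6
Test piece O rot2 at col 4 (width 2): heights before test = [1 2 6 5 4 6 1]; fits = False

Answer: no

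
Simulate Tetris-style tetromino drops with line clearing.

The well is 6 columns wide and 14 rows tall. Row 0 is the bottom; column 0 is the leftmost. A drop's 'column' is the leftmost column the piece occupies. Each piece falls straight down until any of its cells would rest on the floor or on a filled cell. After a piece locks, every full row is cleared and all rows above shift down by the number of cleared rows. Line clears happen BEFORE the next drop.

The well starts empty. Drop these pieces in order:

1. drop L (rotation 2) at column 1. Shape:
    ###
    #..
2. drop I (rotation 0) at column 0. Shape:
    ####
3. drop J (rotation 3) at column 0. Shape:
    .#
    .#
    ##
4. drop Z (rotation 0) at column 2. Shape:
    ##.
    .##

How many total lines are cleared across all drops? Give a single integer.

Answer: 0

Derivation:
Drop 1: L rot2 at col 1 lands with bottom-row=0; cleared 0 line(s) (total 0); column heights now [0 2 2 2 0 0], max=2
Drop 2: I rot0 at col 0 lands with bottom-row=2; cleared 0 line(s) (total 0); column heights now [3 3 3 3 0 0], max=3
Drop 3: J rot3 at col 0 lands with bottom-row=3; cleared 0 line(s) (total 0); column heights now [4 6 3 3 0 0], max=6
Drop 4: Z rot0 at col 2 lands with bottom-row=3; cleared 0 line(s) (total 0); column heights now [4 6 5 5 4 0], max=6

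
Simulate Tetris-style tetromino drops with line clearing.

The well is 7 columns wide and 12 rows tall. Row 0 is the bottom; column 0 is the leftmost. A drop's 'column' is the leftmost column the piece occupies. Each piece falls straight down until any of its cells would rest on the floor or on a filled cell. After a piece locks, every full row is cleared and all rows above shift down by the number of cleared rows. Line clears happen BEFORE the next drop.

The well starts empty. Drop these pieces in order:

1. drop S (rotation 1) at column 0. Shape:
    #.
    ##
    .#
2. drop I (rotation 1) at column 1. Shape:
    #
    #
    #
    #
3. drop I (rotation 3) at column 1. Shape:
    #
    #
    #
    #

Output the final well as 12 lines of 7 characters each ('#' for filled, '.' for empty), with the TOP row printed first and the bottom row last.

Answer: .......
.......
.#.....
.#.....
.#.....
.#.....
.#.....
.#.....
.#.....
##.....
##.....
.#.....

Derivation:
Drop 1: S rot1 at col 0 lands with bottom-row=0; cleared 0 line(s) (total 0); column heights now [3 2 0 0 0 0 0], max=3
Drop 2: I rot1 at col 1 lands with bottom-row=2; cleared 0 line(s) (total 0); column heights now [3 6 0 0 0 0 0], max=6
Drop 3: I rot3 at col 1 lands with bottom-row=6; cleared 0 line(s) (total 0); column heights now [3 10 0 0 0 0 0], max=10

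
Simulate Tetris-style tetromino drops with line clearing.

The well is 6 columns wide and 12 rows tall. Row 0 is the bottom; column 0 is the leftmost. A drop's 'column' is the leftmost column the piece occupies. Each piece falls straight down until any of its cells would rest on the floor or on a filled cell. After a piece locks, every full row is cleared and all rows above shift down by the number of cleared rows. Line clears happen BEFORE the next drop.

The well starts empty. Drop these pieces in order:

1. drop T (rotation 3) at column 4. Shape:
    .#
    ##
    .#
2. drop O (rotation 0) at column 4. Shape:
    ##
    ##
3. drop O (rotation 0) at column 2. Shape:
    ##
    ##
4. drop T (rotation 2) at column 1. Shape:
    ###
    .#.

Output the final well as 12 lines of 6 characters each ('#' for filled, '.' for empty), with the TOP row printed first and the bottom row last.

Drop 1: T rot3 at col 4 lands with bottom-row=0; cleared 0 line(s) (total 0); column heights now [0 0 0 0 2 3], max=3
Drop 2: O rot0 at col 4 lands with bottom-row=3; cleared 0 line(s) (total 0); column heights now [0 0 0 0 5 5], max=5
Drop 3: O rot0 at col 2 lands with bottom-row=0; cleared 0 line(s) (total 0); column heights now [0 0 2 2 5 5], max=5
Drop 4: T rot2 at col 1 lands with bottom-row=2; cleared 0 line(s) (total 0); column heights now [0 4 4 4 5 5], max=5

Answer: ......
......
......
......
......
......
......
....##
.#####
..#..#
..####
..##.#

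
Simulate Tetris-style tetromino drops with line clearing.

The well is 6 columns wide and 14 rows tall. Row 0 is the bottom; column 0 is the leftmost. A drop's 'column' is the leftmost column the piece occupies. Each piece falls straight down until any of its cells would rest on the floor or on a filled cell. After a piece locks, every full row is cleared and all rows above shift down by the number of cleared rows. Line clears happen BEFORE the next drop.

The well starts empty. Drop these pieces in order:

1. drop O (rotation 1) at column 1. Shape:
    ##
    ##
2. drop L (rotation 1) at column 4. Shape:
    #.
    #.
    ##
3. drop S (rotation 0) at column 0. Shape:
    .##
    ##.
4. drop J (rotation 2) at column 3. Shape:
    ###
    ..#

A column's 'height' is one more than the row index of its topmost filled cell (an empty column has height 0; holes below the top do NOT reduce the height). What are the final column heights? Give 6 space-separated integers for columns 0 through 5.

Drop 1: O rot1 at col 1 lands with bottom-row=0; cleared 0 line(s) (total 0); column heights now [0 2 2 0 0 0], max=2
Drop 2: L rot1 at col 4 lands with bottom-row=0; cleared 0 line(s) (total 0); column heights now [0 2 2 0 3 1], max=3
Drop 3: S rot0 at col 0 lands with bottom-row=2; cleared 0 line(s) (total 0); column heights now [3 4 4 0 3 1], max=4
Drop 4: J rot2 at col 3 lands with bottom-row=2; cleared 0 line(s) (total 0); column heights now [3 4 4 4 4 4], max=4

Answer: 3 4 4 4 4 4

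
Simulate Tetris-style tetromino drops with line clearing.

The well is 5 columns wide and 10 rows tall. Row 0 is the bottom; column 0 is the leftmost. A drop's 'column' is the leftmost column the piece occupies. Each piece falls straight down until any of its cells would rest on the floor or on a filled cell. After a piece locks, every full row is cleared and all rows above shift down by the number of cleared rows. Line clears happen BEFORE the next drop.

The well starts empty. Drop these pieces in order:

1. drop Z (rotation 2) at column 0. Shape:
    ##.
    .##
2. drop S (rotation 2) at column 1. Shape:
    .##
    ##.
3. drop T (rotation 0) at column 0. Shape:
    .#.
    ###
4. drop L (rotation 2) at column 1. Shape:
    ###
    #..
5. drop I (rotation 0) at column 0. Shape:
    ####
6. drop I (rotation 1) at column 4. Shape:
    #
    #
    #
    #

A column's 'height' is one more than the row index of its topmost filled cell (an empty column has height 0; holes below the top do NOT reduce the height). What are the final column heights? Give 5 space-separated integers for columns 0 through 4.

Answer: 9 9 9 9 4

Derivation:
Drop 1: Z rot2 at col 0 lands with bottom-row=0; cleared 0 line(s) (total 0); column heights now [2 2 1 0 0], max=2
Drop 2: S rot2 at col 1 lands with bottom-row=2; cleared 0 line(s) (total 0); column heights now [2 3 4 4 0], max=4
Drop 3: T rot0 at col 0 lands with bottom-row=4; cleared 0 line(s) (total 0); column heights now [5 6 5 4 0], max=6
Drop 4: L rot2 at col 1 lands with bottom-row=6; cleared 0 line(s) (total 0); column heights now [5 8 8 8 0], max=8
Drop 5: I rot0 at col 0 lands with bottom-row=8; cleared 0 line(s) (total 0); column heights now [9 9 9 9 0], max=9
Drop 6: I rot1 at col 4 lands with bottom-row=0; cleared 0 line(s) (total 0); column heights now [9 9 9 9 4], max=9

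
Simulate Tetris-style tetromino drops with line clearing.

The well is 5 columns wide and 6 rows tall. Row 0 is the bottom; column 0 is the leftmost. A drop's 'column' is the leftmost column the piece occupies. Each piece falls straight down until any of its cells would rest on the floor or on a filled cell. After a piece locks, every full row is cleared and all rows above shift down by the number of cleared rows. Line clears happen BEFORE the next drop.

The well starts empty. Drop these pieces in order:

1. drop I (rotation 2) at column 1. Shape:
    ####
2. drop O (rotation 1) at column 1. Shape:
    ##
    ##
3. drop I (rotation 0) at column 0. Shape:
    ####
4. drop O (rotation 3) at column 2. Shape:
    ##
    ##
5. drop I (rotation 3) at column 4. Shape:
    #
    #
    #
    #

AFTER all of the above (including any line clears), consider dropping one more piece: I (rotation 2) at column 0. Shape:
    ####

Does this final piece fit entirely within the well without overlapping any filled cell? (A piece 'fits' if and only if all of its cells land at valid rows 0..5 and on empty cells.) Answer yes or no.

Drop 1: I rot2 at col 1 lands with bottom-row=0; cleared 0 line(s) (total 0); column heights now [0 1 1 1 1], max=1
Drop 2: O rot1 at col 1 lands with bottom-row=1; cleared 0 line(s) (total 0); column heights now [0 3 3 1 1], max=3
Drop 3: I rot0 at col 0 lands with bottom-row=3; cleared 0 line(s) (total 0); column heights now [4 4 4 4 1], max=4
Drop 4: O rot3 at col 2 lands with bottom-row=4; cleared 0 line(s) (total 0); column heights now [4 4 6 6 1], max=6
Drop 5: I rot3 at col 4 lands with bottom-row=1; cleared 1 line(s) (total 1); column heights now [0 3 5 5 4], max=5
Test piece I rot2 at col 0 (width 4): heights before test = [0 3 5 5 4]; fits = True

Answer: yes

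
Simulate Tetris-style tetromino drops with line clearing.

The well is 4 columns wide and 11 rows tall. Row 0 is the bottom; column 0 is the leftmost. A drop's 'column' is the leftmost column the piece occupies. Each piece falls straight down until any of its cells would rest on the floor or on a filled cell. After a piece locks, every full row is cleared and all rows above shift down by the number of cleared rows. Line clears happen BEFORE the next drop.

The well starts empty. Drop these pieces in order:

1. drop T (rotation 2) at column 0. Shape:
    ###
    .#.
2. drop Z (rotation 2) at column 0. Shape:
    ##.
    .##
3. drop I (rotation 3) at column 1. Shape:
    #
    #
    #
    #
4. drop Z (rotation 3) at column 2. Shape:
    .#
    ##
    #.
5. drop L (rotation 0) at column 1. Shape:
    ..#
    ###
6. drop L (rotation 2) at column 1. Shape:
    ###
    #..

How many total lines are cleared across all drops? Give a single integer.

Answer: 0

Derivation:
Drop 1: T rot2 at col 0 lands with bottom-row=0; cleared 0 line(s) (total 0); column heights now [2 2 2 0], max=2
Drop 2: Z rot2 at col 0 lands with bottom-row=2; cleared 0 line(s) (total 0); column heights now [4 4 3 0], max=4
Drop 3: I rot3 at col 1 lands with bottom-row=4; cleared 0 line(s) (total 0); column heights now [4 8 3 0], max=8
Drop 4: Z rot3 at col 2 lands with bottom-row=3; cleared 0 line(s) (total 0); column heights now [4 8 5 6], max=8
Drop 5: L rot0 at col 1 lands with bottom-row=8; cleared 0 line(s) (total 0); column heights now [4 9 9 10], max=10
Drop 6: L rot2 at col 1 lands with bottom-row=9; cleared 0 line(s) (total 0); column heights now [4 11 11 11], max=11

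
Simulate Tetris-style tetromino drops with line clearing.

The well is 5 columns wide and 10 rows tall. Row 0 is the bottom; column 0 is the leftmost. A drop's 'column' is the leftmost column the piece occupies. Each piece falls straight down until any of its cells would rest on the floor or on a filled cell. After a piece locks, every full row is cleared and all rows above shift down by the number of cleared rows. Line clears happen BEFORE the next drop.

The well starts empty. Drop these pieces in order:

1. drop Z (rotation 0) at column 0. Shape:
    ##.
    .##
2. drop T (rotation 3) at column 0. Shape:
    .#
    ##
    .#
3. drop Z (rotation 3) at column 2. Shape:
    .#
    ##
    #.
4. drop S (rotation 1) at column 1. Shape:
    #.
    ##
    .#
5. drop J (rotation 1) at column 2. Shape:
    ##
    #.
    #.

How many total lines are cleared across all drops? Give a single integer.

Drop 1: Z rot0 at col 0 lands with bottom-row=0; cleared 0 line(s) (total 0); column heights now [2 2 1 0 0], max=2
Drop 2: T rot3 at col 0 lands with bottom-row=2; cleared 0 line(s) (total 0); column heights now [4 5 1 0 0], max=5
Drop 3: Z rot3 at col 2 lands with bottom-row=1; cleared 0 line(s) (total 0); column heights now [4 5 3 4 0], max=5
Drop 4: S rot1 at col 1 lands with bottom-row=4; cleared 0 line(s) (total 0); column heights now [4 7 6 4 0], max=7
Drop 5: J rot1 at col 2 lands with bottom-row=6; cleared 0 line(s) (total 0); column heights now [4 7 9 9 0], max=9

Answer: 0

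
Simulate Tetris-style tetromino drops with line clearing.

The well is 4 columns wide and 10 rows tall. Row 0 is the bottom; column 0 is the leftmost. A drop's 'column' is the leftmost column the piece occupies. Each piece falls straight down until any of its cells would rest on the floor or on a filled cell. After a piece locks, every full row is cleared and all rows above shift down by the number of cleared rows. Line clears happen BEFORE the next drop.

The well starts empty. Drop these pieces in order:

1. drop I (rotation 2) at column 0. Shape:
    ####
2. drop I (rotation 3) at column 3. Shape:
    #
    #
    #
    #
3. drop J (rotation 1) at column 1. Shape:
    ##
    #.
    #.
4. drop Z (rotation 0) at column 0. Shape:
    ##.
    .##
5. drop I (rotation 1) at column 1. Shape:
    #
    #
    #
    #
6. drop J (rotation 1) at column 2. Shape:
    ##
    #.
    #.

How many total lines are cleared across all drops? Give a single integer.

Answer: 1

Derivation:
Drop 1: I rot2 at col 0 lands with bottom-row=0; cleared 1 line(s) (total 1); column heights now [0 0 0 0], max=0
Drop 2: I rot3 at col 3 lands with bottom-row=0; cleared 0 line(s) (total 1); column heights now [0 0 0 4], max=4
Drop 3: J rot1 at col 1 lands with bottom-row=0; cleared 0 line(s) (total 1); column heights now [0 3 3 4], max=4
Drop 4: Z rot0 at col 0 lands with bottom-row=3; cleared 0 line(s) (total 1); column heights now [5 5 4 4], max=5
Drop 5: I rot1 at col 1 lands with bottom-row=5; cleared 0 line(s) (total 1); column heights now [5 9 4 4], max=9
Drop 6: J rot1 at col 2 lands with bottom-row=4; cleared 0 line(s) (total 1); column heights now [5 9 7 7], max=9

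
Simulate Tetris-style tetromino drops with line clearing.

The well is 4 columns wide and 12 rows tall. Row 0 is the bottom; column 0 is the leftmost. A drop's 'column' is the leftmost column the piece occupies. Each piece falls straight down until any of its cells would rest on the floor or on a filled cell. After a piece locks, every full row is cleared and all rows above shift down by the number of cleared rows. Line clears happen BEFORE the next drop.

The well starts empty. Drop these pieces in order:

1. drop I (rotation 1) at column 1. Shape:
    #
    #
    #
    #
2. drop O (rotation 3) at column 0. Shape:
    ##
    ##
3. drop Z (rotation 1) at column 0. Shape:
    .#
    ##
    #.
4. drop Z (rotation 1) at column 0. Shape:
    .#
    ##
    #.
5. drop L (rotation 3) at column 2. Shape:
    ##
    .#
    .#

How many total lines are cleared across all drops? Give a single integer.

Answer: 0

Derivation:
Drop 1: I rot1 at col 1 lands with bottom-row=0; cleared 0 line(s) (total 0); column heights now [0 4 0 0], max=4
Drop 2: O rot3 at col 0 lands with bottom-row=4; cleared 0 line(s) (total 0); column heights now [6 6 0 0], max=6
Drop 3: Z rot1 at col 0 lands with bottom-row=6; cleared 0 line(s) (total 0); column heights now [8 9 0 0], max=9
Drop 4: Z rot1 at col 0 lands with bottom-row=8; cleared 0 line(s) (total 0); column heights now [10 11 0 0], max=11
Drop 5: L rot3 at col 2 lands with bottom-row=0; cleared 0 line(s) (total 0); column heights now [10 11 3 3], max=11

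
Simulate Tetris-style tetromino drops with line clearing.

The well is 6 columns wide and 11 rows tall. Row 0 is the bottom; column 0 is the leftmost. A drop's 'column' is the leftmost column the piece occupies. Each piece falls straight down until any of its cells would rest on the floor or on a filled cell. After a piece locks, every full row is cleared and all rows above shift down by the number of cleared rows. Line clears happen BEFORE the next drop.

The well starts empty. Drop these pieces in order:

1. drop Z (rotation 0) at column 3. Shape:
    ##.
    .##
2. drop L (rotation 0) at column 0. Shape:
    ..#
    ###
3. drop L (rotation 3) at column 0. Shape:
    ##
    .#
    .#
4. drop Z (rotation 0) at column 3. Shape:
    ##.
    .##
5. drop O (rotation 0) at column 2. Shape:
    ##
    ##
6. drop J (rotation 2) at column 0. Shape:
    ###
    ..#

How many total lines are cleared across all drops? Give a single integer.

Answer: 0

Derivation:
Drop 1: Z rot0 at col 3 lands with bottom-row=0; cleared 0 line(s) (total 0); column heights now [0 0 0 2 2 1], max=2
Drop 2: L rot0 at col 0 lands with bottom-row=0; cleared 0 line(s) (total 0); column heights now [1 1 2 2 2 1], max=2
Drop 3: L rot3 at col 0 lands with bottom-row=1; cleared 0 line(s) (total 0); column heights now [4 4 2 2 2 1], max=4
Drop 4: Z rot0 at col 3 lands with bottom-row=2; cleared 0 line(s) (total 0); column heights now [4 4 2 4 4 3], max=4
Drop 5: O rot0 at col 2 lands with bottom-row=4; cleared 0 line(s) (total 0); column heights now [4 4 6 6 4 3], max=6
Drop 6: J rot2 at col 0 lands with bottom-row=6; cleared 0 line(s) (total 0); column heights now [8 8 8 6 4 3], max=8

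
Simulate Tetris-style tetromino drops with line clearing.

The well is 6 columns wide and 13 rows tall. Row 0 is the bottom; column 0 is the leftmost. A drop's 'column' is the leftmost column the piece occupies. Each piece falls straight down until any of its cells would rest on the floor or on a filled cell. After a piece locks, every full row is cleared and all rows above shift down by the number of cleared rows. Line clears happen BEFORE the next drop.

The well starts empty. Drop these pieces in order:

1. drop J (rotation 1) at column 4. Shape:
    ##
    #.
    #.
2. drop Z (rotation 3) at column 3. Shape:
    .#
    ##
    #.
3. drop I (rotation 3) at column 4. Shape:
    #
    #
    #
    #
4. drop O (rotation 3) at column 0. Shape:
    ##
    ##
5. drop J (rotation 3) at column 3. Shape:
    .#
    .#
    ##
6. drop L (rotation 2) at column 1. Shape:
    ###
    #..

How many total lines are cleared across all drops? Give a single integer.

Drop 1: J rot1 at col 4 lands with bottom-row=0; cleared 0 line(s) (total 0); column heights now [0 0 0 0 3 3], max=3
Drop 2: Z rot3 at col 3 lands with bottom-row=2; cleared 0 line(s) (total 0); column heights now [0 0 0 4 5 3], max=5
Drop 3: I rot3 at col 4 lands with bottom-row=5; cleared 0 line(s) (total 0); column heights now [0 0 0 4 9 3], max=9
Drop 4: O rot3 at col 0 lands with bottom-row=0; cleared 0 line(s) (total 0); column heights now [2 2 0 4 9 3], max=9
Drop 5: J rot3 at col 3 lands with bottom-row=9; cleared 0 line(s) (total 0); column heights now [2 2 0 10 12 3], max=12
Drop 6: L rot2 at col 1 lands with bottom-row=9; cleared 0 line(s) (total 0); column heights now [2 11 11 11 12 3], max=12

Answer: 0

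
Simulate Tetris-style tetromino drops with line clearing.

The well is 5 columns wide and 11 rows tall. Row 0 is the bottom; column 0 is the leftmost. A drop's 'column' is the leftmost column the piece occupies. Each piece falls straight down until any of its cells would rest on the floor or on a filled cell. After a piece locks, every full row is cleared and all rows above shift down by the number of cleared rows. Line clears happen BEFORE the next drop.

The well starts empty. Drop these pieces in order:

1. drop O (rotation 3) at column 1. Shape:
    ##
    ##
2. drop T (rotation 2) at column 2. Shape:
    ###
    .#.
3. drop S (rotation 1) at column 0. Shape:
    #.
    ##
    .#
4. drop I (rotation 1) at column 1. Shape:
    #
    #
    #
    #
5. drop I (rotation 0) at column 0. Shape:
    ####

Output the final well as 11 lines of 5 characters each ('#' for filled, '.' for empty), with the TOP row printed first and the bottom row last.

Answer: .....
.....
####.
.#...
.#...
.#...
##...
##...
.####
.###.
.##..

Derivation:
Drop 1: O rot3 at col 1 lands with bottom-row=0; cleared 0 line(s) (total 0); column heights now [0 2 2 0 0], max=2
Drop 2: T rot2 at col 2 lands with bottom-row=1; cleared 0 line(s) (total 0); column heights now [0 2 3 3 3], max=3
Drop 3: S rot1 at col 0 lands with bottom-row=2; cleared 0 line(s) (total 0); column heights now [5 4 3 3 3], max=5
Drop 4: I rot1 at col 1 lands with bottom-row=4; cleared 0 line(s) (total 0); column heights now [5 8 3 3 3], max=8
Drop 5: I rot0 at col 0 lands with bottom-row=8; cleared 0 line(s) (total 0); column heights now [9 9 9 9 3], max=9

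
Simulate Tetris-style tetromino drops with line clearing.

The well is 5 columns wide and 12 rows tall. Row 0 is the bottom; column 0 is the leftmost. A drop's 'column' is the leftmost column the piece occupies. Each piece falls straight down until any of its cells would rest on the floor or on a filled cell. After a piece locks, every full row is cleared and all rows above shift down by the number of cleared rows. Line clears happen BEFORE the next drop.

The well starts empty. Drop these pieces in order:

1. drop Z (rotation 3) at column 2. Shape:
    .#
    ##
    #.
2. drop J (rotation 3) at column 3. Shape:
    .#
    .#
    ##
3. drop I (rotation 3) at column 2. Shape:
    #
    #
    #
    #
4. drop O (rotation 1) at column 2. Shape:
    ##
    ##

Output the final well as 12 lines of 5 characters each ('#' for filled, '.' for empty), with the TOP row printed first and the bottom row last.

Answer: .....
.....
.....
.....
..##.
..##.
..#.#
..#.#
..###
..##.
..##.
..#..

Derivation:
Drop 1: Z rot3 at col 2 lands with bottom-row=0; cleared 0 line(s) (total 0); column heights now [0 0 2 3 0], max=3
Drop 2: J rot3 at col 3 lands with bottom-row=3; cleared 0 line(s) (total 0); column heights now [0 0 2 4 6], max=6
Drop 3: I rot3 at col 2 lands with bottom-row=2; cleared 0 line(s) (total 0); column heights now [0 0 6 4 6], max=6
Drop 4: O rot1 at col 2 lands with bottom-row=6; cleared 0 line(s) (total 0); column heights now [0 0 8 8 6], max=8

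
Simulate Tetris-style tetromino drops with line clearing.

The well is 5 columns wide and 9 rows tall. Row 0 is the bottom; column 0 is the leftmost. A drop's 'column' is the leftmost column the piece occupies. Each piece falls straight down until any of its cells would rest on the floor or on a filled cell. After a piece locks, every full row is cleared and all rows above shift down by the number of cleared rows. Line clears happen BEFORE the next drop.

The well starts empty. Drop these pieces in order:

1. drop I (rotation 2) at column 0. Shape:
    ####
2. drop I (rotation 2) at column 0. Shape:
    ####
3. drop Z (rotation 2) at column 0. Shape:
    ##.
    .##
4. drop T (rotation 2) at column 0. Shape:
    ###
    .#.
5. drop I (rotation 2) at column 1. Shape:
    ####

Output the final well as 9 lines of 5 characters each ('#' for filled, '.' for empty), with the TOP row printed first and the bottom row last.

Answer: .....
.....
.####
###..
.#...
##...
.##..
####.
####.

Derivation:
Drop 1: I rot2 at col 0 lands with bottom-row=0; cleared 0 line(s) (total 0); column heights now [1 1 1 1 0], max=1
Drop 2: I rot2 at col 0 lands with bottom-row=1; cleared 0 line(s) (total 0); column heights now [2 2 2 2 0], max=2
Drop 3: Z rot2 at col 0 lands with bottom-row=2; cleared 0 line(s) (total 0); column heights now [4 4 3 2 0], max=4
Drop 4: T rot2 at col 0 lands with bottom-row=4; cleared 0 line(s) (total 0); column heights now [6 6 6 2 0], max=6
Drop 5: I rot2 at col 1 lands with bottom-row=6; cleared 0 line(s) (total 0); column heights now [6 7 7 7 7], max=7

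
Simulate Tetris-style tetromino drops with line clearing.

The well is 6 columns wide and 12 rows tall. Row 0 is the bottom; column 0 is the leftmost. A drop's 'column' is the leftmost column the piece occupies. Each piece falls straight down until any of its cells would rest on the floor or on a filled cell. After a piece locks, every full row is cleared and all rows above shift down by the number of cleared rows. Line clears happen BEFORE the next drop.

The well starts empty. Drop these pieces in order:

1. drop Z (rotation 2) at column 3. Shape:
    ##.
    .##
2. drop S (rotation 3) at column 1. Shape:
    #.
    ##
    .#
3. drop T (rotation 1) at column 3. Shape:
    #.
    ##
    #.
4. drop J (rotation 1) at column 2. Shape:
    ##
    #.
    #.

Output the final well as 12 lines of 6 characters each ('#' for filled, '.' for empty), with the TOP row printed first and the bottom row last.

Drop 1: Z rot2 at col 3 lands with bottom-row=0; cleared 0 line(s) (total 0); column heights now [0 0 0 2 2 1], max=2
Drop 2: S rot3 at col 1 lands with bottom-row=0; cleared 0 line(s) (total 0); column heights now [0 3 2 2 2 1], max=3
Drop 3: T rot1 at col 3 lands with bottom-row=2; cleared 0 line(s) (total 0); column heights now [0 3 2 5 4 1], max=5
Drop 4: J rot1 at col 2 lands with bottom-row=3; cleared 0 line(s) (total 0); column heights now [0 3 6 6 4 1], max=6

Answer: ......
......
......
......
......
......
..##..
..##..
..###.
.#.#..
.####.
..#.##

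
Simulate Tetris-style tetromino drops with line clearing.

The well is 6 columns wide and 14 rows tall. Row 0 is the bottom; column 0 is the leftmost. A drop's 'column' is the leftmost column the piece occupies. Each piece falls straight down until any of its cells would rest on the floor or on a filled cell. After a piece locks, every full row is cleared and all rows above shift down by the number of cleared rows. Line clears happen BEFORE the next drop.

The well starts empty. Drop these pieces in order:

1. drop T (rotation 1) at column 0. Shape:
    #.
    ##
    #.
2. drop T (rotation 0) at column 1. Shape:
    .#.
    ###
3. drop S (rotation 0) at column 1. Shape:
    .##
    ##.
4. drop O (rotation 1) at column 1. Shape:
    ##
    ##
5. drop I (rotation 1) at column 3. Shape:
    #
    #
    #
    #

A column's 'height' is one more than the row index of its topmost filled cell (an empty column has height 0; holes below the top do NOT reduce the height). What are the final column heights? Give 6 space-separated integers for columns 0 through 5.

Answer: 3 8 8 10 0 0

Derivation:
Drop 1: T rot1 at col 0 lands with bottom-row=0; cleared 0 line(s) (total 0); column heights now [3 2 0 0 0 0], max=3
Drop 2: T rot0 at col 1 lands with bottom-row=2; cleared 0 line(s) (total 0); column heights now [3 3 4 3 0 0], max=4
Drop 3: S rot0 at col 1 lands with bottom-row=4; cleared 0 line(s) (total 0); column heights now [3 5 6 6 0 0], max=6
Drop 4: O rot1 at col 1 lands with bottom-row=6; cleared 0 line(s) (total 0); column heights now [3 8 8 6 0 0], max=8
Drop 5: I rot1 at col 3 lands with bottom-row=6; cleared 0 line(s) (total 0); column heights now [3 8 8 10 0 0], max=10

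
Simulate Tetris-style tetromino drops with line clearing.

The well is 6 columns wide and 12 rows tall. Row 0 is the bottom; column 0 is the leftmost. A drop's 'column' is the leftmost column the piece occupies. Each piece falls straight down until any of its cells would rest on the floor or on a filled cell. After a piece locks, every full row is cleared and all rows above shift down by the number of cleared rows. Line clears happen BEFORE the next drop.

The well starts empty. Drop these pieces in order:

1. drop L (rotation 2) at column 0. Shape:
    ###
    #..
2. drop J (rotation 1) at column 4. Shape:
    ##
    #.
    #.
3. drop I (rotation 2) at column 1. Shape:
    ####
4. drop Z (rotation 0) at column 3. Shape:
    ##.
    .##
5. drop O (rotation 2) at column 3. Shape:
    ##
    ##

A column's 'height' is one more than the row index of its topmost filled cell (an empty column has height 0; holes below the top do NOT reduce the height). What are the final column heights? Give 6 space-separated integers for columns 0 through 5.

Drop 1: L rot2 at col 0 lands with bottom-row=0; cleared 0 line(s) (total 0); column heights now [2 2 2 0 0 0], max=2
Drop 2: J rot1 at col 4 lands with bottom-row=0; cleared 0 line(s) (total 0); column heights now [2 2 2 0 3 3], max=3
Drop 3: I rot2 at col 1 lands with bottom-row=3; cleared 0 line(s) (total 0); column heights now [2 4 4 4 4 3], max=4
Drop 4: Z rot0 at col 3 lands with bottom-row=4; cleared 0 line(s) (total 0); column heights now [2 4 4 6 6 5], max=6
Drop 5: O rot2 at col 3 lands with bottom-row=6; cleared 0 line(s) (total 0); column heights now [2 4 4 8 8 5], max=8

Answer: 2 4 4 8 8 5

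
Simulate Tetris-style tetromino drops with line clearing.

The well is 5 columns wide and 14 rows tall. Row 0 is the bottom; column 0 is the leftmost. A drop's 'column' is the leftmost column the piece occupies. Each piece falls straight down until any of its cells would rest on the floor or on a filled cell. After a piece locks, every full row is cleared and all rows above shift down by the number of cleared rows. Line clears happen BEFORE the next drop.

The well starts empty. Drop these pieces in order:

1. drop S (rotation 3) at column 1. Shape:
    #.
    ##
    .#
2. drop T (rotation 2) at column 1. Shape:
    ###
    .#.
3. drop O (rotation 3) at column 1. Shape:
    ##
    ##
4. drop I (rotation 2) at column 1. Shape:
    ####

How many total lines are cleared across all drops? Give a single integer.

Drop 1: S rot3 at col 1 lands with bottom-row=0; cleared 0 line(s) (total 0); column heights now [0 3 2 0 0], max=3
Drop 2: T rot2 at col 1 lands with bottom-row=2; cleared 0 line(s) (total 0); column heights now [0 4 4 4 0], max=4
Drop 3: O rot3 at col 1 lands with bottom-row=4; cleared 0 line(s) (total 0); column heights now [0 6 6 4 0], max=6
Drop 4: I rot2 at col 1 lands with bottom-row=6; cleared 0 line(s) (total 0); column heights now [0 7 7 7 7], max=7

Answer: 0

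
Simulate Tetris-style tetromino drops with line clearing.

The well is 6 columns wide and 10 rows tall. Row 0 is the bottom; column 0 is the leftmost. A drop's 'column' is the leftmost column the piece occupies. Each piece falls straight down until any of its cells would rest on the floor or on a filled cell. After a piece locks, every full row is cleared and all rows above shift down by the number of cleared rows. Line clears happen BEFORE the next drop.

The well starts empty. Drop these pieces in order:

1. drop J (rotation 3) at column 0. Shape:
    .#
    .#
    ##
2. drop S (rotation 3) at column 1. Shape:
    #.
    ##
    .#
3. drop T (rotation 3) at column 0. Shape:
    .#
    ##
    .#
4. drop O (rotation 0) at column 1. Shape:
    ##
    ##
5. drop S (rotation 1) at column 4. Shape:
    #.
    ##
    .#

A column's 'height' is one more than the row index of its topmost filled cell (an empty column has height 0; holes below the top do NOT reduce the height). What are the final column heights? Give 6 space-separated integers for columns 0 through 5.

Drop 1: J rot3 at col 0 lands with bottom-row=0; cleared 0 line(s) (total 0); column heights now [1 3 0 0 0 0], max=3
Drop 2: S rot3 at col 1 lands with bottom-row=2; cleared 0 line(s) (total 0); column heights now [1 5 4 0 0 0], max=5
Drop 3: T rot3 at col 0 lands with bottom-row=5; cleared 0 line(s) (total 0); column heights now [7 8 4 0 0 0], max=8
Drop 4: O rot0 at col 1 lands with bottom-row=8; cleared 0 line(s) (total 0); column heights now [7 10 10 0 0 0], max=10
Drop 5: S rot1 at col 4 lands with bottom-row=0; cleared 0 line(s) (total 0); column heights now [7 10 10 0 3 2], max=10

Answer: 7 10 10 0 3 2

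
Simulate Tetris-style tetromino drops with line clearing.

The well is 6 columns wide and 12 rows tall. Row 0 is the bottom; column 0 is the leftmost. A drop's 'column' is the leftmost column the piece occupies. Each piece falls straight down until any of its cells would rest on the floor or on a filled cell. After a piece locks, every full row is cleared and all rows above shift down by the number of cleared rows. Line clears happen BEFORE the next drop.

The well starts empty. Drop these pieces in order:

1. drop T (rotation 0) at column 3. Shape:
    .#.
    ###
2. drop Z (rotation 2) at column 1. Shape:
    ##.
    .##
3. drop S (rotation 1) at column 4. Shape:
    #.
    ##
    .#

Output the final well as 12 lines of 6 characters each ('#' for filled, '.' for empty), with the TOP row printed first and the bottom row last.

Answer: ......
......
......
......
......
......
......
......
....#.
.##.##
..####
...###

Derivation:
Drop 1: T rot0 at col 3 lands with bottom-row=0; cleared 0 line(s) (total 0); column heights now [0 0 0 1 2 1], max=2
Drop 2: Z rot2 at col 1 lands with bottom-row=1; cleared 0 line(s) (total 0); column heights now [0 3 3 2 2 1], max=3
Drop 3: S rot1 at col 4 lands with bottom-row=1; cleared 0 line(s) (total 0); column heights now [0 3 3 2 4 3], max=4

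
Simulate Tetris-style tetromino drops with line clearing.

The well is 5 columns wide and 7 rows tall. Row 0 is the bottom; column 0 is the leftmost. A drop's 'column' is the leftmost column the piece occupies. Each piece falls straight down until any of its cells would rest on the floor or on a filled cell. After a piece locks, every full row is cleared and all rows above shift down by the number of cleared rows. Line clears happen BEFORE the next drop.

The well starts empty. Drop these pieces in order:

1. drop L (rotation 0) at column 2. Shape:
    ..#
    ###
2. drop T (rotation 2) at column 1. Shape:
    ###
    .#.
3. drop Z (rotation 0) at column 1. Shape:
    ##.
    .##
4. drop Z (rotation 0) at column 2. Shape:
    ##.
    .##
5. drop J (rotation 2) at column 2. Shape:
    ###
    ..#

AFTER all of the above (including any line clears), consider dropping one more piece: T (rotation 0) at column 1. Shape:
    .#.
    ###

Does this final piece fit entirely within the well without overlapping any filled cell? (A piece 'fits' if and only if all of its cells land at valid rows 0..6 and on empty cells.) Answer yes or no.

Answer: no

Derivation:
Drop 1: L rot0 at col 2 lands with bottom-row=0; cleared 0 line(s) (total 0); column heights now [0 0 1 1 2], max=2
Drop 2: T rot2 at col 1 lands with bottom-row=1; cleared 0 line(s) (total 0); column heights now [0 3 3 3 2], max=3
Drop 3: Z rot0 at col 1 lands with bottom-row=3; cleared 0 line(s) (total 0); column heights now [0 5 5 4 2], max=5
Drop 4: Z rot0 at col 2 lands with bottom-row=4; cleared 0 line(s) (total 0); column heights now [0 5 6 6 5], max=6
Drop 5: J rot2 at col 2 lands with bottom-row=5; cleared 0 line(s) (total 0); column heights now [0 5 7 7 7], max=7
Test piece T rot0 at col 1 (width 3): heights before test = [0 5 7 7 7]; fits = False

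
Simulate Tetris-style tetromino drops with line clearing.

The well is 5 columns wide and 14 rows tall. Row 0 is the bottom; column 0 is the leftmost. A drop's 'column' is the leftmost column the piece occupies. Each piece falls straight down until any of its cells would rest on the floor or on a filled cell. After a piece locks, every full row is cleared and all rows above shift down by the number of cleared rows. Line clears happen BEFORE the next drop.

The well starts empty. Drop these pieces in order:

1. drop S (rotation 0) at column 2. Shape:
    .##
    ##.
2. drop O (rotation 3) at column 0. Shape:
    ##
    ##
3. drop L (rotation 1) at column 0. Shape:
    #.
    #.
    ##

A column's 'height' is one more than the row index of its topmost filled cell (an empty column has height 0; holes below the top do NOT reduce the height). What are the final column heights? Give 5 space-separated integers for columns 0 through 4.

Drop 1: S rot0 at col 2 lands with bottom-row=0; cleared 0 line(s) (total 0); column heights now [0 0 1 2 2], max=2
Drop 2: O rot3 at col 0 lands with bottom-row=0; cleared 0 line(s) (total 0); column heights now [2 2 1 2 2], max=2
Drop 3: L rot1 at col 0 lands with bottom-row=2; cleared 0 line(s) (total 0); column heights now [5 3 1 2 2], max=5

Answer: 5 3 1 2 2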